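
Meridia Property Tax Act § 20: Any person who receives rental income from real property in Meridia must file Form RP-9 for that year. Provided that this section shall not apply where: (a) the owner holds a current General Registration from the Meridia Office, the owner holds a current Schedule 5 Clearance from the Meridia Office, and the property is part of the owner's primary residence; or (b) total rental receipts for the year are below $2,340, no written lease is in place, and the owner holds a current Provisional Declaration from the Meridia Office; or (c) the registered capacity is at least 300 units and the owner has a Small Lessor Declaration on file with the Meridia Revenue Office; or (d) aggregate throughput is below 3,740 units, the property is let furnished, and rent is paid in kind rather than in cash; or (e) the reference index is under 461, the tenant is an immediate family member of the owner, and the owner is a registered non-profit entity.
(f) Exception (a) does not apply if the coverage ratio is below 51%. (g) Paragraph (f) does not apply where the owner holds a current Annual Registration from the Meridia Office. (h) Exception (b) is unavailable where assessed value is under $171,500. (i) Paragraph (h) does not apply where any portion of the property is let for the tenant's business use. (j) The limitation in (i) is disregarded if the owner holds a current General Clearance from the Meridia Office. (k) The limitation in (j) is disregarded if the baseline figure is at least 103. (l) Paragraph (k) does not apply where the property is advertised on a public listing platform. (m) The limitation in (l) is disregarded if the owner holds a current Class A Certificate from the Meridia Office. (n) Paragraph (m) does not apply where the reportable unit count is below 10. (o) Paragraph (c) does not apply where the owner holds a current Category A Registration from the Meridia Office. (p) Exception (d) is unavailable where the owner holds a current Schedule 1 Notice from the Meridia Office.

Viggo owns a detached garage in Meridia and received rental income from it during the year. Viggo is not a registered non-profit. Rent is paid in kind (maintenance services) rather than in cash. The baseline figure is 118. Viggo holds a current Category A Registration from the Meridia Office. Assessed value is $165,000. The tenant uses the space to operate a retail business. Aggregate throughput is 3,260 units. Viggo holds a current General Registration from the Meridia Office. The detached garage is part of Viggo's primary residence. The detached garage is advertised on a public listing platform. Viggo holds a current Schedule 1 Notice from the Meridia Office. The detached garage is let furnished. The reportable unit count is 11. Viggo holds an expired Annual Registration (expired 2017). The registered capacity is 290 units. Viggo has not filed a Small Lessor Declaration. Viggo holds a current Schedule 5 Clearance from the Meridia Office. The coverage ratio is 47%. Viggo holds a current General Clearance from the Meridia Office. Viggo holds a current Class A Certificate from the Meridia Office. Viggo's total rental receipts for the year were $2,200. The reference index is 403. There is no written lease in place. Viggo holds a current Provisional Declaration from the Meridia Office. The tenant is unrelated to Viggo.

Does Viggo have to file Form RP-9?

Exception (a): a current General Registration is held; a current Schedule 5 Clearance is held; the detached garage is part of the primary residence — every condition holds. Turning to paragraphs (f)–(g): (f) operates against (a): the coverage ratio is 47%, below the 51% limit. (g), which would lift (f), does not operate here — no current Annual Registration is held. So (a) is unavailable.
Exception (b) is satisfied on its face — total rental receipts for the year are $2,200, below the $2,340 limit; there is no written lease; a current Provisional Declaration is held. Under paragraphs (h)–(n): (h) would limit (b) — assessed value is $165,000, under the $171,500 limit — but (i) sets (h) aside: (i) operates against (h): the space is let for business use. (j) would limit (i) — a current General Clearance is held — but (k) sets (j) aside: (k) operates — the baseline figure is 118, meeting the 103 threshold. (l) would limit (k) — the property is publicly advertised — but (m) sets (l) aside: (m) is engaged — a current Class A Certificate is held. (n) is not triggered (the reportable unit count is 11, not below 10), so (m) stands. Exception (b) stands.
Exception (c) fails — the registered capacity is 290 units, short of 300 units.
Exception (d) is satisfied on its face — aggregate throughput is 3,260 units, below the 3,740 units limit; the property is let furnished; rent is paid in kind. But: (p) applies — a current Schedule 1 Notice is held. (d) is therefore removed.
Exception (e) fails — the tenant is unrelated to the owner.

No — exception (b) applies; Viggo is not required to file Form RP-9.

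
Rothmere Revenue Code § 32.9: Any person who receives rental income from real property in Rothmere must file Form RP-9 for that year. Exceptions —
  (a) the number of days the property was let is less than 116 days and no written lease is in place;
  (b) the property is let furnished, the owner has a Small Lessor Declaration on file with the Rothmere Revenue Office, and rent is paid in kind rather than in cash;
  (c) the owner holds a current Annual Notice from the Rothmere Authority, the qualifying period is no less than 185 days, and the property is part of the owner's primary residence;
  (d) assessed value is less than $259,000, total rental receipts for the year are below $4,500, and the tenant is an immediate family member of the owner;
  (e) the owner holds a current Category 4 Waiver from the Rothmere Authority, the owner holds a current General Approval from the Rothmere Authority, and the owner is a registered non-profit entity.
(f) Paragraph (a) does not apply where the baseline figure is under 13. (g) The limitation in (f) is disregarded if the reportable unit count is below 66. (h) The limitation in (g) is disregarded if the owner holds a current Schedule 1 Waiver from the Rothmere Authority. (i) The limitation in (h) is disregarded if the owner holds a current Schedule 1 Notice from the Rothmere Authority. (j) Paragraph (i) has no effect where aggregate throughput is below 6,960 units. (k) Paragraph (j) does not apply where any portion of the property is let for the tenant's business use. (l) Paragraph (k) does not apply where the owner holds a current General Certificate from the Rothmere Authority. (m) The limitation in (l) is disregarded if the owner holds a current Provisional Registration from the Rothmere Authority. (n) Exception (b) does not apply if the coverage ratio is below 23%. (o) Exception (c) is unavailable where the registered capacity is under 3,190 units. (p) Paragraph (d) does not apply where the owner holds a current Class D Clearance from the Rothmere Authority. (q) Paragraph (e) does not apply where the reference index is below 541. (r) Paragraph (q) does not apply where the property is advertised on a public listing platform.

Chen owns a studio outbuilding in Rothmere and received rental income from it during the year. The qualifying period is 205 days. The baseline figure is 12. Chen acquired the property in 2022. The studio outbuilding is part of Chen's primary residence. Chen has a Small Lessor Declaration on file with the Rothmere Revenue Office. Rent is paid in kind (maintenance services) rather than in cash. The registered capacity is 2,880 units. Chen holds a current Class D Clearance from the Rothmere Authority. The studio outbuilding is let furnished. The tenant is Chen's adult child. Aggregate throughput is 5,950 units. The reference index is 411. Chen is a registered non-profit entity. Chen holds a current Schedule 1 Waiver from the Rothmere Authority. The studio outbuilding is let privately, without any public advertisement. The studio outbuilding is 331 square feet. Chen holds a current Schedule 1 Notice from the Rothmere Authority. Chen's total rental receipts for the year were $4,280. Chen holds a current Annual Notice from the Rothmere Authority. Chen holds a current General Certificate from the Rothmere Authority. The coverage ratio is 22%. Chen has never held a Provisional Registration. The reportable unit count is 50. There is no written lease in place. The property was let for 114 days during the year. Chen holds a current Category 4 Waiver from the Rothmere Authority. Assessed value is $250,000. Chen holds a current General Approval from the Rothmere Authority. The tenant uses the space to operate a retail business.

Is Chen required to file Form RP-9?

Yes — Chen must file Form RP-9.

Exception (a): the number of days the property was let is 114 days, less than the 116 days limit; there is no written lease — every condition holds. However, paragraphs (f)–(m) must be considered: (f) operates — the baseline figure is 12, under the 13 limit. (g) operates (the reportable unit count is 50, below the 66 limit), but is itself disapplied by (h): (h) operates against (g): a current Schedule 1 Waiver is held. (i) would limit (h) — a current Schedule 1 Notice is held — but (j) sets (i) aside: (j) is engaged — aggregate throughput is 5,950 units, below the 6,960 units limit. (k) would limit (j) — the space is let for business use — but (l) sets (k) aside: (l) is triggered — a current General Certificate is held. (m) does not operate here (no current Provisional Registration is held), so (l) stands. Exception (a) does not apply.
Exception (b) is satisfied on its face — the property is let furnished; a Small Lessor Declaration is on file; rent is paid in kind. But applying paragraph (n): (n) operates — the coverage ratio is 22%, below the 23% limit. So (b) is unavailable.
Exception (c): a current Annual Notice is held; the qualifying period is 205 days, meeting the 185 days threshold; the studio outbuilding is part of the primary residence — every condition holds. However, paragraph (o) must be considered: (o) operates against (c): the registered capacity is 2,880 units, under the 3,190 units limit. (c) is therefore removed.
All of (d)'s requirements are met (assessed value is $250,000, less than the $259,000 limit; total rental receipts for the year are $4,280, below the $4,500 limit; the tenant is an immediate family member). However, paragraph (p) must be considered: (p) operates against (d): a current Class D Clearance is held. Exception (d) does not apply.
Exception (e)'s conditions are all satisfied: a current Category 4 Waiver is held; a current General Approval is held; Chen is a registered non-profit. But applying paragraphs (q)–(r): (q) applies — the reference index is 411, below the 541 limit. (r), which would lift (q), is not engaged — the property is let privately without advertisement. So (e) is unavailable.
No exception is made out. Chen falls within the general rule.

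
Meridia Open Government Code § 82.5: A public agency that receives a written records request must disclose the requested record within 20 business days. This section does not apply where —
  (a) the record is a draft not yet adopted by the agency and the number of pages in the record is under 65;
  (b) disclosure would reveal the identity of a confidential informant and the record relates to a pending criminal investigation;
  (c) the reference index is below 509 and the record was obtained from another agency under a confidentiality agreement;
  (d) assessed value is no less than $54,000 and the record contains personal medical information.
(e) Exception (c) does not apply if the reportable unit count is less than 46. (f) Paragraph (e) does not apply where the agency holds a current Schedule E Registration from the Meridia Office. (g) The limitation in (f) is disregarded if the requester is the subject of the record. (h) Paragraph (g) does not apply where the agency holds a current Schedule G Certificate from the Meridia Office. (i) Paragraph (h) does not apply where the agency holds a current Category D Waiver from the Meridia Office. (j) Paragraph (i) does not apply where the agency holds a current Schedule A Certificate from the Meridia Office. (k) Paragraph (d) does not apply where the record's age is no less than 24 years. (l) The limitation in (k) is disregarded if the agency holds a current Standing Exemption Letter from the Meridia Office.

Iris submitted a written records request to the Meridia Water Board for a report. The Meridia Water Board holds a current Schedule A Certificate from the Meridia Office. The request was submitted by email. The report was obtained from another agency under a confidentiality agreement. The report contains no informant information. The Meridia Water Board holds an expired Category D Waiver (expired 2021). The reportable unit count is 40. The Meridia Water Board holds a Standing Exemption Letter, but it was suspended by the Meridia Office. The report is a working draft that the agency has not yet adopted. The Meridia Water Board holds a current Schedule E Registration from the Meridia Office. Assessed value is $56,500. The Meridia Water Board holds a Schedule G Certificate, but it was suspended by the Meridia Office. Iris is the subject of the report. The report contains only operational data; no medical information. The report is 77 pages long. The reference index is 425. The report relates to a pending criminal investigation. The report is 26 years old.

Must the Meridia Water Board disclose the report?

Exception (a) fails — the number of pages in the record is 77, not under 65.
Exception (b) fails — the report contains no informant information.
All of (c)'s requirements are met (the reference index is 425, below the 509 limit; the report was obtained under a confidentiality agreement). However, paragraphs (e)–(j) must be considered: (e) applies — the reportable unit count is 40, less than the 46 limit. (f) would limit (e) — a current Schedule E Registration is held — but (g) sets (f) aside: (g) operates against (f): Iris is the subject of the report. (h) is not engaged (the Schedule G Certificate is not current), so (g) stands. (c) is therefore removed.
Exception (d) fails — the report contains only operational data.
No exception displaces § 82.5.

Yes — the Meridia Water Board must disclose the report.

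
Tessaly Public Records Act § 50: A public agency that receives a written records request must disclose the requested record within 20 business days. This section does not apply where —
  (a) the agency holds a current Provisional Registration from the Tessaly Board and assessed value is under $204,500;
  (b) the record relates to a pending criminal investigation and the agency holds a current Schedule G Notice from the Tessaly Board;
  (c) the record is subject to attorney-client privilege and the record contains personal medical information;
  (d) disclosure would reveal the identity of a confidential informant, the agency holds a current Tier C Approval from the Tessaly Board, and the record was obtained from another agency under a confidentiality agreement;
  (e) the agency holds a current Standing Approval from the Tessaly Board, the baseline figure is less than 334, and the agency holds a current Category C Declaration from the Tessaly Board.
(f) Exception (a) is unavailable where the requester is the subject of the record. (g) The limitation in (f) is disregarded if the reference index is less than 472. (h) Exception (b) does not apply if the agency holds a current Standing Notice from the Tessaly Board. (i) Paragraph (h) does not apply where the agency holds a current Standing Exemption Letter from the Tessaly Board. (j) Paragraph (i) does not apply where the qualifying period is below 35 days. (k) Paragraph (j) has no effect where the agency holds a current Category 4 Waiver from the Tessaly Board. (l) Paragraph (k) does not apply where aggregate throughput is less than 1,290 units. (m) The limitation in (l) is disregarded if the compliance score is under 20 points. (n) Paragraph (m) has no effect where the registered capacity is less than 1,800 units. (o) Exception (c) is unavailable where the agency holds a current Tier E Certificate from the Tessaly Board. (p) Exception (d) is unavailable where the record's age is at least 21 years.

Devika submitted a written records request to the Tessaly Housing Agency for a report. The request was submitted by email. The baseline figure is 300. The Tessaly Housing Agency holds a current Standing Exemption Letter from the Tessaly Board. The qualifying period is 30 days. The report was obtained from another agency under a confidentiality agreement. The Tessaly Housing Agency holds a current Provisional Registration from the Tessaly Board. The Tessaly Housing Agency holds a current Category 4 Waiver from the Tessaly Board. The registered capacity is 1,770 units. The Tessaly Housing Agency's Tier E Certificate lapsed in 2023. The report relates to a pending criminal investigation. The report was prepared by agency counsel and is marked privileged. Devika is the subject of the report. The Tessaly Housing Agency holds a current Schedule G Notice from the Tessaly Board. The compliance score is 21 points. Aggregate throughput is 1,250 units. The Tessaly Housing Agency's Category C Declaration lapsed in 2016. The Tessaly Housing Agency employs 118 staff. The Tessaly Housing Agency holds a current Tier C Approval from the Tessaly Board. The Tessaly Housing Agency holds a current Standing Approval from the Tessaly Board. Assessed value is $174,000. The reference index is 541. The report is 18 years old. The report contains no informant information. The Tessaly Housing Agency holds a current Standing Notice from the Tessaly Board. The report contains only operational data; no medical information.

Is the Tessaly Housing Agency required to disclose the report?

Exception (a) is satisfied on its face — a current Provisional Registration is held; assessed value is $174,000, under the $204,500 limit. Turning to paragraphs (f)–(g): (f) applies — Devika is the subject of the report. (g), which would lift (f), is not engaged — the reference index is 541, not less than 472. (a) is therefore removed.
Exception (b) is satisfied on its face — the report relates to a pending investigation; a current Schedule G Notice is held. Turning to paragraphs (h)–(n): (h) operates — a current Standing Notice is held. (i) operates (a current Standing Exemption Letter is held), but is itself disapplied by (j): (j) operates against (i): the qualifying period is 30 days, below the 35 days limit. (k) applies (a current Category 4 Waiver is held), but is displaced by (l): (l) operates against (k): aggregate throughput is 1,250 units, less than the 1,290 units limit. (m) does not operate here (the compliance score is 21 points, not under 20 points), so (l) stands. Exception (b) does not apply.
Exception (c) requires that the record contains personal medical information; but the report contains only operational data, so (c) is unavailable.
Exception (d) requires that disclosure would reveal the identity of a confidential informant; but the report contains no informant information, so (d) is unavailable.
Exception (e) does not apply: no current Category C Declaration is held.
Every exception is unavailable, so the rule governs.

Yes — the Tessaly Housing Agency must disclose the report.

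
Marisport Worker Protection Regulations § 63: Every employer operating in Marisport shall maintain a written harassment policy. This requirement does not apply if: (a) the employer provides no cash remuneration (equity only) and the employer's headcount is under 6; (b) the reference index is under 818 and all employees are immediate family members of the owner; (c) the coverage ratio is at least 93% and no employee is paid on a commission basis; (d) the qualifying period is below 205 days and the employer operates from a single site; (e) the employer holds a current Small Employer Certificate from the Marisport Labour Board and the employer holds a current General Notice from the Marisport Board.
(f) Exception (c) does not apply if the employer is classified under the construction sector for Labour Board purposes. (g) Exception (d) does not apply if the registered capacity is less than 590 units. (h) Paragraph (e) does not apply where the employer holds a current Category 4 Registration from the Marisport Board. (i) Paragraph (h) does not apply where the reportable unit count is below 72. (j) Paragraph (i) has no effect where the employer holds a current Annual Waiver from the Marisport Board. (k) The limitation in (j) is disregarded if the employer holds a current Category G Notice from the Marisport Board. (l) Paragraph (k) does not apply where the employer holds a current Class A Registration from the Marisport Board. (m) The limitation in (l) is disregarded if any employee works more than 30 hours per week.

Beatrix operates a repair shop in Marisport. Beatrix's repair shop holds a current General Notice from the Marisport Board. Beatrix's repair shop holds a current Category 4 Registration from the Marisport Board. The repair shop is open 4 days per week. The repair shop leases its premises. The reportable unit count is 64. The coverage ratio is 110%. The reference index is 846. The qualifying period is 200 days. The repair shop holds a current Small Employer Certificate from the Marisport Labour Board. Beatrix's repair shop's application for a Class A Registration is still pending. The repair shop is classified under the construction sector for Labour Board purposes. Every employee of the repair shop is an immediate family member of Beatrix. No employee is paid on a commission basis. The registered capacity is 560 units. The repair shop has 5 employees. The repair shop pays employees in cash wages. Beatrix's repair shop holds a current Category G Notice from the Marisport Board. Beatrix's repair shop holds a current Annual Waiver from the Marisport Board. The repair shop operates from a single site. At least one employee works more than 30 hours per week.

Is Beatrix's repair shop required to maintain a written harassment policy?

No — exception (e) applies; Beatrix's repair shop is not required to maintain a written harassment policy.

Exception (a) does not apply: employees are paid cash wages.
Exception (b) requires that the reference index is under 818; but the reference index is 846, not under 818, so (b) is unavailable.
Exception (c) is satisfied on its face — the coverage ratio is 110%, meeting the 93% threshold; no employee is paid on commission. Turning to paragraph (f): (f) is engaged — the repair shop is classified under the construction sector. So (c) is unavailable.
Exception (d) is satisfied on its face — the qualifying period is 200 days, below the 205 days limit; the employer operates from a single site. Turning to paragraph (g): (g) is engaged — the registered capacity is 560 units, less than the 590 units limit. So (d) is unavailable.
Exception (e) is satisfied on its face — a current Small Employer Certificate is held; a current General Notice is held. As to paragraphs (h)–(m): (h) is triggered (a current Category 4 Registration is held), but is displaced by (i): (i) operates against (h): the reportable unit count is 64, below the 72 limit. (j) applies (a current Annual Waiver is held), but is itself disapplied by (k): (k) operates against (j): a current Category G Notice is held. (l), which would lift (k), is not engaged — no current Class A Registration is held. (e) remains available.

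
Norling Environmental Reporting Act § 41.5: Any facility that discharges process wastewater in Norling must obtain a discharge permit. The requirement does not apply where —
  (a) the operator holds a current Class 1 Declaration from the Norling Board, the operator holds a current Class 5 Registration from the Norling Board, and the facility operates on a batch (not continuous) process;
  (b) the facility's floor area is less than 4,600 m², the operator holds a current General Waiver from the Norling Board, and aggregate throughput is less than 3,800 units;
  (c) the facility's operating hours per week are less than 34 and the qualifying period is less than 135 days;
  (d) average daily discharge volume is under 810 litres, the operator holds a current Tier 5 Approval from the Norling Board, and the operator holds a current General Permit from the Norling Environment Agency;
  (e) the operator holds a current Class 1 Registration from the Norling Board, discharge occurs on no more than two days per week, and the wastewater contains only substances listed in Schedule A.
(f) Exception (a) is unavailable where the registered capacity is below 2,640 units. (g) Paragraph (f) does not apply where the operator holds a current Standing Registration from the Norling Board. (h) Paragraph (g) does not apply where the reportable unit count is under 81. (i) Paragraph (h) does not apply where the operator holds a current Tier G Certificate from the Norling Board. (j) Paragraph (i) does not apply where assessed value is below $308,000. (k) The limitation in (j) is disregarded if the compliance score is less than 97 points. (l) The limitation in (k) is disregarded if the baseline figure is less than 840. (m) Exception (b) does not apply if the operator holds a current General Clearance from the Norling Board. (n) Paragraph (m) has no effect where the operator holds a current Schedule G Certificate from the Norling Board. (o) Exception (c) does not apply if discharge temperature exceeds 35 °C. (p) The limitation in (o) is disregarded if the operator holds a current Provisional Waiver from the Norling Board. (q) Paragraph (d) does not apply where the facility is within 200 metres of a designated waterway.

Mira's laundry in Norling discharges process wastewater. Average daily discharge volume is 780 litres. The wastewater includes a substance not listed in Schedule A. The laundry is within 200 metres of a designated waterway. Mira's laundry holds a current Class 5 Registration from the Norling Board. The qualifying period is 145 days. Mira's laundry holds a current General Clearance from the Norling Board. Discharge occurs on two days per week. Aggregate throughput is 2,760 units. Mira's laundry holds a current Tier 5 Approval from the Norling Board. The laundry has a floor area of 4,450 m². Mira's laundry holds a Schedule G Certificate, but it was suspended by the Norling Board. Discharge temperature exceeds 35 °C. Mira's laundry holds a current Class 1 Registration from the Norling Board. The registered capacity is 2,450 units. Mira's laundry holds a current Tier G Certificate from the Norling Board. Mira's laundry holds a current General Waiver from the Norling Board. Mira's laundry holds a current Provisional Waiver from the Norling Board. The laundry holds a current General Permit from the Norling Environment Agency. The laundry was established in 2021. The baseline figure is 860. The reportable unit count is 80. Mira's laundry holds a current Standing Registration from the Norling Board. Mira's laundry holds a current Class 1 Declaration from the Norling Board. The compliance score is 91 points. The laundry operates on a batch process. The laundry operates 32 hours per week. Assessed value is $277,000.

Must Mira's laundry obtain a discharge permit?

No — exception (a) applies; Mira's laundry is not required to obtain a discharge permit.

Exception (a): a current Class 1 Declaration is held; a current Class 5 Registration is held; the facility operates on a batch process — every condition holds. Applying paragraphs (f)–(l): (f) would limit (a) — the registered capacity is 2,450 units, below the 2,640 units limit — but (g) sets (f) aside: (g) applies — a current Standing Registration is held. (h) is engaged (the reportable unit count is 80, under the 81 limit), but is set aside by (i): (i) operates against (h): a current Tier G Certificate is held. (j) would limit (i) — assessed value is $277,000, below the $308,000 limit — but (k) sets (j) aside: (k) operates — the compliance score is 91 points, less than the 97 points limit. (l), which would lift (k), does not operate here — the baseline figure is 860, not less than 840. (a) remains available.
Exception (b): the facility's floor area is 4,450 m², less than the 4,600 m² limit; a current General Waiver is held; aggregate throughput is 2,760 units, less than the 3,800 units limit — every condition holds. Turning to paragraphs (m)–(n): (m) operates against (b): a current General Clearance is held. (n), which would lift (m), does not operate here — the Schedule G Certificate is not current. (b) is therefore removed.
Exception (c) fails — the qualifying period is 145 days, not less than 135 days.
Exception (d): average daily discharge volume is 780 litres, under the 810 litres limit; a current Tier 5 Approval is held; a current General Permit is held — every condition holds. But applying paragraph (q): (q) is engaged — the laundry is within 200 m of a designated waterway. So (d) is unavailable.
Exception (e) fails — the wastewater includes a non-Schedule-A substance.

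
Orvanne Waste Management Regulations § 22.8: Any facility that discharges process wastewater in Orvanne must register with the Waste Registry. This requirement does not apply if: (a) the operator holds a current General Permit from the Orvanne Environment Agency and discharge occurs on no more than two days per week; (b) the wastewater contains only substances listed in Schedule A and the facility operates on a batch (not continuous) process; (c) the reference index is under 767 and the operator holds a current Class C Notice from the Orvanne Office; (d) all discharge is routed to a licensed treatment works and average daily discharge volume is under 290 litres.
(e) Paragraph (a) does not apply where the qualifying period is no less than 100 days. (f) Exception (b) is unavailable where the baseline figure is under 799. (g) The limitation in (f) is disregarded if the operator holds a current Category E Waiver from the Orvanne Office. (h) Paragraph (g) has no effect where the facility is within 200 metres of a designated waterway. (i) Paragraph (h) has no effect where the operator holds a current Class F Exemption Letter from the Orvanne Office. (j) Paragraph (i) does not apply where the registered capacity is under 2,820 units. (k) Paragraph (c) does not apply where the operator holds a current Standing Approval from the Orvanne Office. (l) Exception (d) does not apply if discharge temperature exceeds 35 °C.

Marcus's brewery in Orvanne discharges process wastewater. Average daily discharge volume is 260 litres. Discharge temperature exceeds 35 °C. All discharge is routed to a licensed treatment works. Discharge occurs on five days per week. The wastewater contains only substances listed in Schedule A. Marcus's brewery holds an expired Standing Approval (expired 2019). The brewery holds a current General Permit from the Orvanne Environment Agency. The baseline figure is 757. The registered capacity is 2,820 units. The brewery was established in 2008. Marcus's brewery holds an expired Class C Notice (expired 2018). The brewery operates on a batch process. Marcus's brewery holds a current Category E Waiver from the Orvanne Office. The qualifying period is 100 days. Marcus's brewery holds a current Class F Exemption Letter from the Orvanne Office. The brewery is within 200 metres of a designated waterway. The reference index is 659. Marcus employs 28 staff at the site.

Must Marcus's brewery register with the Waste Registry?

Exception (a) requires that discharge occurs on no more than two days per week; but discharge occurs on five days per week, so (a) is unavailable.
Exception (b)'s conditions are all satisfied: the wastewater is Schedule-A-only; the facility operates on a batch process. Considering the limiting provisions: (f) applies (the baseline figure is 757, under the 799 limit), but yields to (g): (g) operates — a current Category E Waiver is held. (h) applies (the brewery is within 200 m of a designated waterway), but is overridden by (i): (i) applies — a current Class F Exemption Letter is held. (j), which would lift (i), is not engaged — the registered capacity is 2,820 units, not under 2,820 units. So (b) applies.
Exception (c) fails — the Class C Notice is not current.
Exception (d) is satisfied on its face — discharge is routed to a licensed treatment works; average daily discharge volume is 260 litres, under the 290 litres limit. Turning to paragraph (l): (l) operates against (d): discharge temperature exceeds 35 °C. So (d) is unavailable.

No — exception (b) applies; Marcus's brewery is not required to register with the Waste Registry.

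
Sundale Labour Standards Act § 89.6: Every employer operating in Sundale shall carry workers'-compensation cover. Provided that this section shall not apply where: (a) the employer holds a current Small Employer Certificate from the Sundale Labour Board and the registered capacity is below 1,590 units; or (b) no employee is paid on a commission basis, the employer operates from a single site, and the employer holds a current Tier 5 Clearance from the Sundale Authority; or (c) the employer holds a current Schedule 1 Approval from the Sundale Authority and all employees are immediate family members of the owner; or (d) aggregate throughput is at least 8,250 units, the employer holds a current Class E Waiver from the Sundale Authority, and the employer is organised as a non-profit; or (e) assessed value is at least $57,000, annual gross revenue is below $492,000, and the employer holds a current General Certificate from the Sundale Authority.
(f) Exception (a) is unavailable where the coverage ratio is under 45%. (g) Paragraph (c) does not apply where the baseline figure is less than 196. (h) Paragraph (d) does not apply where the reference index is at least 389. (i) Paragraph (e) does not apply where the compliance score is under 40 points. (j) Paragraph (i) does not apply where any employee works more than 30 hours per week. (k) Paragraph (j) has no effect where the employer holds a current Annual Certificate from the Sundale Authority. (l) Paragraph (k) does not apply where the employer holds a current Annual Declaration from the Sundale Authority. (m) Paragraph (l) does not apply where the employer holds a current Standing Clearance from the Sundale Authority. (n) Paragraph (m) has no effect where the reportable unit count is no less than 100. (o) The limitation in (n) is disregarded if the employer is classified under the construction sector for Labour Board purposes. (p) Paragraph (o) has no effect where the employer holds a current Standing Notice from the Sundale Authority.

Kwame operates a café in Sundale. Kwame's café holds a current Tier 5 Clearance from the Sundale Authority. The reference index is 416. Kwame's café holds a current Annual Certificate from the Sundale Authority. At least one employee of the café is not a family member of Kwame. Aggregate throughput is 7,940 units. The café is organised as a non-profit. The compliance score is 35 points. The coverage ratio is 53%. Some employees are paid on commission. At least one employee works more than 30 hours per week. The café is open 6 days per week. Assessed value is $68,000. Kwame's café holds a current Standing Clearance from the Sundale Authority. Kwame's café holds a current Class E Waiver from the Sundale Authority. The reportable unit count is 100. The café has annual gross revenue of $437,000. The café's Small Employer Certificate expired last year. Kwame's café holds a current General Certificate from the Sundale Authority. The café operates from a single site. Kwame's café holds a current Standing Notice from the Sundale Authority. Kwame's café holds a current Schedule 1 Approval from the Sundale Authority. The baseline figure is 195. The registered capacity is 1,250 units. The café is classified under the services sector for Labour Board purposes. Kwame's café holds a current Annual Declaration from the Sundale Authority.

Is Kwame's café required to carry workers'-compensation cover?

No — exception (e) applies; Kwame's café is not required to carry workers'-compensation cover.

Exception (a) fails — the Small Employer Certificate has expired.
Exception (b) requires that no employee is paid on a commission basis; but some employees are paid on commission, so (b) is unavailable.
Exception (c) does not apply: at least one employee is not a family member.
Exception (d) fails — aggregate throughput is 7,940 units, short of 8,250 units.
All of (e)'s requirements are met (assessed value is $68,000, meeting the $57,000 threshold; annual gross revenue is $437,000, below the $492,000 limit; a current General Certificate is held). As to paragraphs (i)–(p): (i) applies (the compliance score is 35 points, under the 40 points limit), but is itself disapplied by (j): (j) is engaged — at least one employee exceeds 30 hours/week. (k) would limit (j) — a current Annual Certificate is held — but (l) sets (k) aside: (l) is engaged — a current Annual Declaration is held. (m) is triggered (a current Standing Clearance is held), but is overridden by (n): (n) operates against (m): the reportable unit count is 100, meeting the 100 threshold. (o), which would lift (n), is not engaged — the café is classified under the services sector. Exception (e) stands.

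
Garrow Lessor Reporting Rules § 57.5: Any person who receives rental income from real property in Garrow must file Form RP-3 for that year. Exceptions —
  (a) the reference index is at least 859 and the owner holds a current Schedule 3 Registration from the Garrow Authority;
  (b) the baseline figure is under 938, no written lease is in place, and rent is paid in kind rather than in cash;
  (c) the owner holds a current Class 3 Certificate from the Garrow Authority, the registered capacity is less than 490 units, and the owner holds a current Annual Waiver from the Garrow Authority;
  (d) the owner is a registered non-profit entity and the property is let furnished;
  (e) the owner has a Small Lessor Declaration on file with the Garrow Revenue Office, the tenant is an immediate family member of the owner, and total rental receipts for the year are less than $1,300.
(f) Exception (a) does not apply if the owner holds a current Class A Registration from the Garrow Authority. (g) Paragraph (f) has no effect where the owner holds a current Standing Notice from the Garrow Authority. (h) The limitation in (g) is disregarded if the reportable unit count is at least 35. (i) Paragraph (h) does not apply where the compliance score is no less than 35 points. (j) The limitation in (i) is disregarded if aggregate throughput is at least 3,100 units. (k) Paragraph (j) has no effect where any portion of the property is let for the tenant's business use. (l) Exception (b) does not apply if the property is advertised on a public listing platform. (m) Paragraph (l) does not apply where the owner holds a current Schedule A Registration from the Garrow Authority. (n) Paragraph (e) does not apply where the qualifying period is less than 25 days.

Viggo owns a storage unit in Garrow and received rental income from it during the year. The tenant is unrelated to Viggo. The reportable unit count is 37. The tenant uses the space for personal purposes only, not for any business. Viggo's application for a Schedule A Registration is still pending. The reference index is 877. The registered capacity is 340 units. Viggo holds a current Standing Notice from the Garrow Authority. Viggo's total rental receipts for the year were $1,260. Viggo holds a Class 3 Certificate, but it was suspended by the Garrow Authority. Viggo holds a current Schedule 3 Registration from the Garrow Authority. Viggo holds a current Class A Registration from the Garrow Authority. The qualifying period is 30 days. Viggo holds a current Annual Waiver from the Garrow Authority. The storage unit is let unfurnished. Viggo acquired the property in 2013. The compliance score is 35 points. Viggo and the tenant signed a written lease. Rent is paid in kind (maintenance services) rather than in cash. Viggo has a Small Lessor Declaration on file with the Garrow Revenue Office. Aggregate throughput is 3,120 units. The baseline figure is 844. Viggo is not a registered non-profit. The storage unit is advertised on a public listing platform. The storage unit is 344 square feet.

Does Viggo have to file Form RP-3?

Yes — Viggo must file Form RP-3.

All of (a)'s requirements are met (the reference index is 877, meeting the 859 threshold; a current Schedule 3 Registration is held). Turning to paragraphs (f)–(k): (f) operates against (a): a current Class A Registration is held. (g) would limit (f) — a current Standing Notice is held — but (h) sets (g) aside: (h) operates against (g): the reportable unit count is 37, meeting the 35 threshold. (i) is engaged (the compliance score is 35 points, meeting the 35 points threshold), but yields to (j): (j) operates against (i): aggregate throughput is 3,120 units, meeting the 3,100 units threshold. (k), which would lift (j), is not triggered — the space is used for personal purposes only. Exception (a) does not apply.
Exception (b) does not apply: a written lease is in place.
Exception (c) requires that the owner holds a current Class 3 Certificate from the Garrow Authority; but the Class 3 Certificate is not current, so (c) is unavailable.
Exception (d) does not apply: Viggo is not a registered non-profit.
Exception (e) fails — the tenant is unrelated to the owner.
None of the exceptions is available; § 57.5 applies in full.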